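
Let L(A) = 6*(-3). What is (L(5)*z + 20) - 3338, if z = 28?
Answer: -3822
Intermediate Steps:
L(A) = -18
(L(5)*z + 20) - 3338 = (-18*28 + 20) - 3338 = (-504 + 20) - 3338 = -484 - 3338 = -3822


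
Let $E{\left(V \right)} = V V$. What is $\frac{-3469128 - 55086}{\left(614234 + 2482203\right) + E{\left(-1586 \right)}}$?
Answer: $- \frac{1174738}{1870611} \approx -0.628$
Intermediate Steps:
$E{\left(V \right)} = V^{2}$
$\frac{-3469128 - 55086}{\left(614234 + 2482203\right) + E{\left(-1586 \right)}} = \frac{-3469128 - 55086}{\left(614234 + 2482203\right) + \left(-1586\right)^{2}} = - \frac{3524214}{3096437 + 2515396} = - \frac{3524214}{5611833} = \left(-3524214\right) \frac{1}{5611833} = - \frac{1174738}{1870611}$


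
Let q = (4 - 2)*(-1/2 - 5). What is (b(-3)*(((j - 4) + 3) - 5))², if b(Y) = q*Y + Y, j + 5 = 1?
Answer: 90000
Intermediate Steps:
j = -4 (j = -5 + 1 = -4)
q = -11 (q = 2*(-1*½ - 5) = 2*(-½ - 5) = 2*(-11/2) = -11)
b(Y) = -10*Y (b(Y) = -11*Y + Y = -10*Y)
(b(-3)*(((j - 4) + 3) - 5))² = ((-10*(-3))*(((-4 - 4) + 3) - 5))² = (30*((-8 + 3) - 5))² = (30*(-5 - 5))² = (30*(-10))² = (-300)² = 90000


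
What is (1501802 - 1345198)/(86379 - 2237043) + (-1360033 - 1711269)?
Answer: -1651334700283/537666 ≈ -3.0713e+6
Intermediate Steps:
(1501802 - 1345198)/(86379 - 2237043) + (-1360033 - 1711269) = 156604/(-2150664) - 3071302 = 156604*(-1/2150664) - 3071302 = -39151/537666 - 3071302 = -1651334700283/537666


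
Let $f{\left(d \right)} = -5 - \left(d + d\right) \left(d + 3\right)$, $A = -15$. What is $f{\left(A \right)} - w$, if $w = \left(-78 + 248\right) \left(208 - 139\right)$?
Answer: $-12095$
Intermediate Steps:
$w = 11730$ ($w = 170 \cdot 69 = 11730$)
$f{\left(d \right)} = -5 - 2 d \left(3 + d\right)$
$f{\left(A \right)} - w = \left(-5 - -90 - 2 \left(-15\right)^{2}\right) - 11730 = \left(-5 + 90 - 450\right) - 11730 = -365 - 11730 = -12095$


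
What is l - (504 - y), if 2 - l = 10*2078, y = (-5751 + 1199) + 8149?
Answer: -17685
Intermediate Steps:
y = 3597 (y = -4552 + 8149 = 3597)
l = -20778 (l = 2 - 10*2078 = 2 - 1*20780 = 2 - 20780 = -20778)
l - (504 - y) = -20778 - (504 - 1*3597) = -20778 - (504 - 3597) = -20778 - 1*(-3093) = -20778 + 3093 = -17685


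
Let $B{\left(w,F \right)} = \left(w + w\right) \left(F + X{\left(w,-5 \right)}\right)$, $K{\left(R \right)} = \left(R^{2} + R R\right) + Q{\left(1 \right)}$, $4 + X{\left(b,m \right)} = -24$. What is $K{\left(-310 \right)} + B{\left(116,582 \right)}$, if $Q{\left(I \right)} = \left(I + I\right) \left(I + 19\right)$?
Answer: $320768$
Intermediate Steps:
$Q{\left(I \right)} = 2 I \left(19 + I\right)$
$X{\left(b,m \right)} = -28$ ($X{\left(b,m \right)} = -4 - 24 = -28$)
$K{\left(R \right)} = 40 + 2 R^{2}$ ($K{\left(R \right)} = \left(R^{2} + R R\right) + 2 \cdot 1 \left(19 + 1\right) = \left(R^{2} + R^{2}\right) + 2 \cdot 1 \cdot 20 = 2 R^{2} + 40 = 40 + 2 R^{2}$)
$B{\left(w,F \right)} = 2 w \left(-28 + F\right)$ ($B{\left(w,F \right)} = \left(w + w\right) \left(F - 28\right) = 2 w \left(-28 + F\right)$)
$K{\left(-310 \right)} + B{\left(116,582 \right)} = \left(40 + 2 \left(-310\right)^{2}\right) + 2 \cdot 116 \left(-28 + 582\right) = \left(40 + 2 \cdot 96100\right) + 2 \cdot 116 \cdot 554 = \left(40 + 192200\right) + 128528 = 192240 + 128528 = 320768$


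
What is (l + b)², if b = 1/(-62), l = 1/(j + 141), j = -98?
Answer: 361/7107556 ≈ 5.0791e-5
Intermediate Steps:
l = 1/43 (l = 1/(-98 + 141) = 1/43 ≈ 0.023256)
b = -1/62 ≈ -0.016129
(l + b)² = (1/43 - 1/62)² = (19/2666)² = 361/7107556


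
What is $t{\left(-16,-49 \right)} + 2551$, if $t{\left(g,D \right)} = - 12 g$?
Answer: $2743$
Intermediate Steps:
$t{\left(-16,-49 \right)} + 2551 = \left(-12\right) \left(-16\right) + 2551 = 192 + 2551 = 2743$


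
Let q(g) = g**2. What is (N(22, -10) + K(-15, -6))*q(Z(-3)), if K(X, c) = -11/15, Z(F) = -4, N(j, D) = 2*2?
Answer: 784/15 ≈ 52.267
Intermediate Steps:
N(j, D) = 4
K(X, c) = -11/15 (K(X, c) = -11*1/15 = -11/15)
(N(22, -10) + K(-15, -6))*q(Z(-3)) = (4 - 11/15)*(-4)**2 = (49/15)*16 = 784/15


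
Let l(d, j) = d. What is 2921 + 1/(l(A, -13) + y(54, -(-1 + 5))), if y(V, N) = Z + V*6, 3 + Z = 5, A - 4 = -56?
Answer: 800355/274 ≈ 2921.0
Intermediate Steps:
A = -52 (A = 4 - 56 = -52)
Z = 2 (Z = -3 + 5 = 2)
y(V, N) = 2 + 6*V (y(V, N) = 2 + V*6 = 2 + 6*V)
2921 + 1/(l(A, -13) + y(54, -(-1 + 5))) = 2921 + 1/(-52 + (2 + 6*54)) = 2921 + 1/(-52 + (2 + 324)) = 2921 + 1/(-52 + 326) = 2921 + 1/274 = 800355/274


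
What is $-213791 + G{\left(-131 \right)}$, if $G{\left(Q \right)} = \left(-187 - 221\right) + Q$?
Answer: $-214330$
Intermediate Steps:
$G{\left(Q \right)} = -408 + Q$
$-213791 + G{\left(-131 \right)} = -213791 - 539 = -214330$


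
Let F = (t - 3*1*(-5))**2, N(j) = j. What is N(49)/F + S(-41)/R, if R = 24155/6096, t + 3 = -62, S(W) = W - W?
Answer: 49/2500 ≈ 0.019600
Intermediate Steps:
S(W) = 0
t = -65 (t = -3 - 62 = -65)
R = 24155/6096 (R = 24155*(1/6096) = 24155/6096 ≈ 3.9624)
F = 2500 (F = (-65 - 3*1*(-5))**2 = (-65 - 3*(-5))**2 = (-65 + 15)**2 = (-50)**2 = 2500)
N(49)/F + S(-41)/R = 49/2500 + 0/(24155/6096) = 49*(1/2500) + 0*(6096/24155) = 49/2500 + 0 = 49/2500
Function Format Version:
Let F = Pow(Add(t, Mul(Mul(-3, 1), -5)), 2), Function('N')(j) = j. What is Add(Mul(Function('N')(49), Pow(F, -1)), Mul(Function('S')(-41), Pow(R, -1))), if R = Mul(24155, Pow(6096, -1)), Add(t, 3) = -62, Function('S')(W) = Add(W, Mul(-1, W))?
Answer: Rational(49, 2500) ≈ 0.019600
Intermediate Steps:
Function('S')(W) = 0
t = -65 (t = Add(-3, -62) = -65)
R = Rational(24155, 6096) (R = Mul(24155, Rational(1, 6096)) = Rational(24155, 6096) ≈ 3.9624)
F = 2500 (F = Pow(Add(-65, Mul(Mul(-3, 1), -5)), 2) = Pow(Add(-65, Mul(-3, -5)), 2) = Pow(Add(-65, 15), 2) = Pow(-50, 2) = 2500)
Add(Mul(Function('N')(49), Pow(F, -1)), Mul(Function('S')(-41), Pow(R, -1))) = Add(Mul(49, Pow(2500, -1)), Mul(0, Pow(Rational(24155, 6096), -1))) = Add(Mul(49, Rational(1, 2500)), Mul(0, Rational(6096, 24155))) = Add(Rational(49, 2500), 0) = Rational(49, 2500)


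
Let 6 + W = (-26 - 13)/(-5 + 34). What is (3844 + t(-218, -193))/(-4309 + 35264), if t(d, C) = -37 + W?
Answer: 22038/179539 ≈ 0.12275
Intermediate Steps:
W = -213/29 (W = -6 + (-26 - 13)/(-5 + 34) = -6 - 39/29 = -213/29 ≈ -7.3448)
t(d, C) = -1286/29 (t(d, C) = -37 - 213/29 = -1286/29)
(3844 + t(-218, -193))/(-4309 + 35264) = (3844 - 1286/29)/(-4309 + 35264) = (110190/29)/30955 = (110190/29)*(1/30955) = 22038/179539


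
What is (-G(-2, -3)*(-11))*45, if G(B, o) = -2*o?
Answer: 2970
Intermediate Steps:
(-G(-2, -3)*(-11))*45 = (-(-2)*(-3)*(-11))*45 = (-1*6*(-11))*45 = -6*(-11)*45 = 66*45 = 2970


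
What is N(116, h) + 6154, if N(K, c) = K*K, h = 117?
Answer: 19610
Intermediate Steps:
N(K, c) = K**2
N(116, h) + 6154 = 116**2 + 6154 = 13456 + 6154 = 19610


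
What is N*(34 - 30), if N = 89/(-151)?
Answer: -356/151 ≈ -2.3576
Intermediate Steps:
N = -89/151 (N = 89*(-1/151) = -89/151 ≈ -0.58940)
N*(34 - 30) = -89*(34 - 30)/151 = -89/151*4 = -356/151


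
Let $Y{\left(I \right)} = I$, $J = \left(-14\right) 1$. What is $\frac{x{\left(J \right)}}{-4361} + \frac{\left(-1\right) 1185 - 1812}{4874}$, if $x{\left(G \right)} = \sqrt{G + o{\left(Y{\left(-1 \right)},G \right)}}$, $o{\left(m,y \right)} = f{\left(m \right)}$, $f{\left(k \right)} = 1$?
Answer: $- \frac{2997}{4874} - \frac{i \sqrt{13}}{4361} \approx -0.6149 - 0.00082677 i$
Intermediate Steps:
$J = -14$
$o{\left(m,y \right)} = 1$
$x{\left(G \right)} = \sqrt{1 + G}$ ($x{\left(G \right)} = \sqrt{G + 1} = \sqrt{1 + G}$)
$\frac{x{\left(J \right)}}{-4361} + \frac{\left(-1\right) 1185 - 1812}{4874} = \frac{\sqrt{1 - 14}}{-4361} + \frac{\left(-1\right) 1185 - 1812}{4874} = \sqrt{-13} \left(- \frac{1}{4361}\right) + \left(-1185 - 1812\right) \frac{1}{4874} = i \sqrt{13} \left(- \frac{1}{4361}\right) - \frac{2997}{4874} = - \frac{i \sqrt{13}}{4361} - \frac{2997}{4874} = - \frac{2997}{4874} - \frac{i \sqrt{13}}{4361}$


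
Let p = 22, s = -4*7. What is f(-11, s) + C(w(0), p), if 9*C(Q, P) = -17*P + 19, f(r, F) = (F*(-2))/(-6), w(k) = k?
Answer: -439/9 ≈ -48.778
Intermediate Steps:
s = -28
f(r, F) = F/3 (f(r, F) = -2*F*(-⅙) = F/3)
C(Q, P) = 19/9 - 17*P/9 (C(Q, P) = (-17*P + 19)/9 = (19 - 17*P)/9 = 19/9 - 17*P/9)
f(-11, s) + C(w(0), p) = (⅓)*(-28) + (19/9 - 17/9*22) = -28/3 + (19/9 - 374/9) = -28/3 - 355/9 = -439/9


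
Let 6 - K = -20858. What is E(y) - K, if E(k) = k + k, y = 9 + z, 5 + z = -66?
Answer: -20988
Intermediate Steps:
z = -71 (z = -5 - 66 = -71)
K = 20864 (K = 6 - 1*(-20858) = 6 + 20858 = 20864)
y = -62 (y = 9 - 71 = -62)
E(k) = 2*k
E(y) - K = 2*(-62) - 1*20864 = -124 - 20864 = -20988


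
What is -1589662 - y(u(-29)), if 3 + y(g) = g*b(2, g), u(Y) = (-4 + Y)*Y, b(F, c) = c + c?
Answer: -3421357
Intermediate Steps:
b(F, c) = 2*c
u(Y) = Y*(-4 + Y)
y(g) = -3 + 2*g² (y(g) = -3 + g*(2*g) = -3 + 2*g²)
-1589662 - y(u(-29)) = -1589662 - (-3 + 2*(-29*(-4 - 29))²) = -1589662 - (-3 + 2*(-29*(-33))²) = -1589662 - (-3 + 2*957²) = -1589662 - (-3 + 2*915849) = -1589662 - (-3 + 1831698) = -1589662 - 1*1831695 = -1589662 - 1831695 = -3421357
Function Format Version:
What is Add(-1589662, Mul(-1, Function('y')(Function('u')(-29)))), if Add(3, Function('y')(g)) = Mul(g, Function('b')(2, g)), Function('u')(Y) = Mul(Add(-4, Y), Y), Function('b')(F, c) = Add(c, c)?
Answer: -3421357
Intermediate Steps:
Function('b')(F, c) = Mul(2, c)
Function('u')(Y) = Mul(Y, Add(-4, Y))
Function('y')(g) = Add(-3, Mul(2, Pow(g, 2))) (Function('y')(g) = Add(-3, Mul(g, Mul(2, g))) = Add(-3, Mul(2, Pow(g, 2))))
Add(-1589662, Mul(-1, Function('y')(Function('u')(-29)))) = Add(-1589662, Mul(-1, Add(-3, Mul(2, Pow(Mul(-29, Add(-4, -29)), 2))))) = Add(-1589662, Mul(-1, Add(-3, Mul(2, Pow(Mul(-29, -33), 2))))) = Add(-1589662, Mul(-1, Add(-3, Mul(2, Pow(957, 2))))) = Add(-1589662, Mul(-1, Add(-3, Mul(2, 915849)))) = Add(-1589662, Mul(-1, Add(-3, 1831698))) = Add(-1589662, Mul(-1, 1831695)) = Add(-1589662, -1831695) = -3421357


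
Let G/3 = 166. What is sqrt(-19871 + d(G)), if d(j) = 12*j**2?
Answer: sqrt(2956177) ≈ 1719.4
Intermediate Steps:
G = 498 (G = 3*166 = 498)
sqrt(-19871 + d(G)) = sqrt(-19871 + 12*498**2) = sqrt(-19871 + 12*248004) = sqrt(-19871 + 2976048) = sqrt(2956177)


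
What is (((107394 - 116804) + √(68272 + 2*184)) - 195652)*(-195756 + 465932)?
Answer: -55402830912 + 1080704*√4290 ≈ -5.5332e+10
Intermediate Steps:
(((107394 - 116804) + √(68272 + 2*184)) - 195652)*(-195756 + 465932) = ((-9410 + √(68272 + 368)) - 195652)*270176 = ((-9410 + √68640) - 195652)*270176 = ((-9410 + 4*√4290) - 195652)*270176 = (-205062 + 4*√4290)*270176 = -55402830912 + 1080704*√4290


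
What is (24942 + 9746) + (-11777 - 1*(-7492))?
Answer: 30403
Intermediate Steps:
(24942 + 9746) + (-11777 - 1*(-7492)) = 34688 + (-11777 + 7492) = 34688 - 4285 = 30403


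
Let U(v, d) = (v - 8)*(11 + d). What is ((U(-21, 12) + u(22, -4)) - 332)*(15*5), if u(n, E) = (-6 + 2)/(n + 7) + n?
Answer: -2125275/29 ≈ -73285.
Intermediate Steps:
U(v, d) = (-8 + v)*(11 + d)
u(n, E) = n - 4/(7 + n) (u(n, E) = -4/(7 + n) + n = n - 4/(7 + n))
((U(-21, 12) + u(22, -4)) - 332)*(15*5) = (((-88 - 8*12 + 11*(-21) + 12*(-21)) + (-4 + 22**2 + 7*22)/(7 + 22)) - 332)*(15*5) = (((-88 - 96 - 231 - 252) + (-4 + 484 + 154)/29) - 332)*75 = ((-667 + (1/29)*634) - 332)*75 = ((-667 + 634/29) - 332)*75 = (-18709/29 - 332)*75 = -28337/29*75 = -2125275/29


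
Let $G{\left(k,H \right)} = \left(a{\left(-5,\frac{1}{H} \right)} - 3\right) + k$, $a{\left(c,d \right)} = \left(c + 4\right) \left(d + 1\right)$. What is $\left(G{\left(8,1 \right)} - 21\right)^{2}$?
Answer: $324$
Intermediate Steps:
$a{\left(c,d \right)} = \left(1 + d\right) \left(4 + c\right)$ ($a{\left(c,d \right)} = \left(4 + c\right) \left(1 + d\right) = \left(1 + d\right) \left(4 + c\right)$)
$G{\left(k,H \right)} = -4 + k - \frac{1}{H}$ ($G{\left(k,H \right)} = \left(\left(4 - 5 + \frac{4}{H} - \frac{5}{H}\right) - 3\right) + k = \left(\left(-1 - \frac{1}{H}\right) - 3\right) + k = \left(-4 - \frac{1}{H}\right) + k = -4 + k - \frac{1}{H}$)
$\left(G{\left(8,1 \right)} - 21\right)^{2} = \left(\left(-4 + 8 - 1^{-1}\right) - 21\right)^{2} = \left(\left(-4 + 8 - 1\right) - 21\right)^{2} = \left(3 - 21\right)^{2} = \left(-18\right)^{2} = 324$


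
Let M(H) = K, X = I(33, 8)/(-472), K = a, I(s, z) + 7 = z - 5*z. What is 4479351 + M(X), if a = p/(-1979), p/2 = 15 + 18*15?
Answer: 8864635059/1979 ≈ 4.4794e+6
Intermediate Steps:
I(s, z) = -7 - 4*z (I(s, z) = -7 + (z - 5*z) = -7 - 4*z)
p = 570 (p = 2*(15 + 18*15) = 2*(15 + 270) = 2*285 = 570)
a = -570/1979 (a = 570/(-1979) = 570*(-1/1979) = -570/1979 ≈ -0.28802)
K = -570/1979 ≈ -0.28802
X = 39/472 (X = (-7 - 4*8)/(-472) = (-7 - 32)*(-1/472) = -39*(-1/472) = 39/472 ≈ 0.082627)
M(H) = -570/1979
4479351 + M(X) = 4479351 - 570/1979 = 8864635059/1979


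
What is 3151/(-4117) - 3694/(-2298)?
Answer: 173200/205671 ≈ 0.84212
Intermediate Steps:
3151/(-4117) - 3694/(-2298) = 3151*(-1/4117) - 3694*(-1/2298) = -137/179 + 1847/1149 = 173200/205671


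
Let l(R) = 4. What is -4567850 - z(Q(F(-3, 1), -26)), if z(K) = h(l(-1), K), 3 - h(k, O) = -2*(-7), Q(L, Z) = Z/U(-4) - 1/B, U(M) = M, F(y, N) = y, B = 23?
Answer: -4567839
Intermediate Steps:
Q(L, Z) = -1/23 - Z/4 (Q(L, Z) = Z/(-4) - 1/23 = Z*(-1/4) - 1*1/23 = -Z/4 - 1/23 = -1/23 - Z/4)
h(k, O) = -11 (h(k, O) = 3 - (-2)*(-7) = 3 - 1*14 = 3 - 14 = -11)
z(K) = -11
-4567850 - z(Q(F(-3, 1), -26)) = -4567850 - 1*(-11) = -4567850 + 11 = -4567839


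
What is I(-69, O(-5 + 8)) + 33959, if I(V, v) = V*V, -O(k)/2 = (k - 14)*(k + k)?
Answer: 38720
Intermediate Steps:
O(k) = -4*k*(-14 + k) (O(k) = -2*(k - 14)*(k + k) = -2*(-14 + k)*2*k = -4*k*(-14 + k))
I(V, v) = V**2
I(-69, O(-5 + 8)) + 33959 = (-69)**2 + 33959 = 4761 + 33959 = 38720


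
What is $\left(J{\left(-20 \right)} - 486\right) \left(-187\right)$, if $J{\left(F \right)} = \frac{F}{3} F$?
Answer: $\frac{197846}{3} \approx 65949.0$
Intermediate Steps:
$J{\left(F \right)} = \frac{F^{2}}{3}$ ($J{\left(F \right)} = F \frac{1}{3} F = \frac{F}{3} F = \frac{F^{2}}{3}$)
$\left(J{\left(-20 \right)} - 486\right) \left(-187\right) = \left(\frac{\left(-20\right)^{2}}{3} - 486\right) \left(-187\right) = \left(\frac{1}{3} \cdot 400 - 486\right) \left(-187\right) = \left(\frac{400}{3} - 486\right) \left(-187\right) = \left(- \frac{1058}{3}\right) \left(-187\right) = \frac{197846}{3}$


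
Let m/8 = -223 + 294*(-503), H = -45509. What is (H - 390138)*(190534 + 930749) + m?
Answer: -488484759941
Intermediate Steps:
m = -1184840 (m = 8*(-223 + 294*(-503)) = 8*(-223 - 147882) = 8*(-148105) = -1184840)
(H - 390138)*(190534 + 930749) + m = (-45509 - 390138)*(190534 + 930749) - 1184840 = -435647*1121283 - 1184840 = -488483575101 - 1184840 = -488484759941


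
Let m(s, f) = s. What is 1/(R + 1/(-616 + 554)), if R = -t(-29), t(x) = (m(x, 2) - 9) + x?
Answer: 62/4153 ≈ 0.014929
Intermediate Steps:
t(x) = -9 + 2*x (t(x) = (x - 9) + x = (-9 + x) + x = -9 + 2*x)
R = 67 (R = -(-9 + 2*(-29)) = -(-9 - 58) = -1*(-67) = 67)
1/(R + 1/(-616 + 554)) = 1/(67 + 1/(-616 + 554)) = 1/(67 + 1/(-62)) = 1/(67 - 1/62) = 1/(4153/62) = 62/4153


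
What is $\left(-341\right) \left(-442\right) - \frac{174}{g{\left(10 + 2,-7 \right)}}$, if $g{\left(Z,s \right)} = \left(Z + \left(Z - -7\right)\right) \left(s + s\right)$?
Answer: $\frac{32706761}{217} \approx 1.5072 \cdot 10^{5}$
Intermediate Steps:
$g{\left(Z,s \right)} = 2 s \left(7 + 2 Z\right)$ ($g{\left(Z,s \right)} = \left(Z + \left(Z + 7\right)\right) 2 s = \left(Z + \left(7 + Z\right)\right) 2 s = \left(7 + 2 Z\right) 2 s = 2 s \left(7 + 2 Z\right)$)
$\left(-341\right) \left(-442\right) - \frac{174}{g{\left(10 + 2,-7 \right)}} = \left(-341\right) \left(-442\right) - \frac{174}{2 \left(-7\right) \left(7 + 2 \left(10 + 2\right)\right)} = 150722 - \frac{174}{2 \left(-7\right) \left(7 + 2 \cdot 12\right)} = 150722 - \frac{174}{2 \left(-7\right) \left(7 + 24\right)} = 150722 - \frac{174}{2 \left(-7\right) 31} = 150722 - \frac{174}{-434} = 150722 - - \frac{87}{217} = 150722 + \frac{87}{217} = \frac{32706761}{217}$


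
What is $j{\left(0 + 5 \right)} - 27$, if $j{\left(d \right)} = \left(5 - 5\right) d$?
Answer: $-27$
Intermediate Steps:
$j{\left(d \right)} = 0$ ($j{\left(d \right)} = 0 d = 0$)
$j{\left(0 + 5 \right)} - 27 = 0 - 27 = -27$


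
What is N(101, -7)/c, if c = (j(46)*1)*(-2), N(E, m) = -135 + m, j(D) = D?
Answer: 71/46 ≈ 1.5435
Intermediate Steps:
c = -92 (c = (46*1)*(-2) = 46*(-2) = -92)
N(101, -7)/c = (-135 - 7)/(-92) = -142*(-1/92) = 71/46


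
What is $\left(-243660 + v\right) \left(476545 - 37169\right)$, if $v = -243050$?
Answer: $-213848692960$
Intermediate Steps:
$\left(-243660 + v\right) \left(476545 - 37169\right) = \left(-243660 - 243050\right) \left(476545 - 37169\right) = \left(-486710\right) 439376 = -213848692960$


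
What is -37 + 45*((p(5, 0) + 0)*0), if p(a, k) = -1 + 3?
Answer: -37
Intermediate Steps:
p(a, k) = 2
-37 + 45*((p(5, 0) + 0)*0) = -37 + 45*((2 + 0)*0) = -37 + 45*(2*0) = -37 + 45*0 = -37 + 0 = -37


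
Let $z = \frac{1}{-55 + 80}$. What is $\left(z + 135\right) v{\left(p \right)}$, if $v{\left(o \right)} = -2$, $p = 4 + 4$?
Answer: $- \frac{6752}{25} \approx -270.08$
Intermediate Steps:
$p = 8$
$z = \frac{1}{25} \approx 0.04$
$\left(z + 135\right) v{\left(p \right)} = \left(\frac{1}{25} + 135\right) \left(-2\right) = \frac{3376}{25} \left(-2\right) = - \frac{6752}{25}$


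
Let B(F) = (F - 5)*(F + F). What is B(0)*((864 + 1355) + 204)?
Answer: 0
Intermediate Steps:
B(F) = 2*F*(-5 + F) (B(F) = (-5 + F)*(2*F) = 2*F*(-5 + F))
B(0)*((864 + 1355) + 204) = (2*0*(-5 + 0))*((864 + 1355) + 204) = (2*0*(-5))*(2219 + 204) = 0*2423 = 0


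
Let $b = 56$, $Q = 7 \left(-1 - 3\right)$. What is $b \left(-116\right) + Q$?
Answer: $-6524$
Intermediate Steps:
$Q = -28$ ($Q = 7 \left(-4\right) = -28$)
$b \left(-116\right) + Q = 56 \left(-116\right) - 28 = -6496 - 28 = -6524$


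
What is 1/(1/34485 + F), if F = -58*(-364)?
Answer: 34485/728047321 ≈ 4.7366e-5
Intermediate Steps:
F = 21112
1/(1/34485 + F) = 1/(1/34485 + 21112) = 1/(728047321/34485) = 34485/728047321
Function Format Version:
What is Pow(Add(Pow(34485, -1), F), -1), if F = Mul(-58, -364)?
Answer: Rational(34485, 728047321) ≈ 4.7366e-5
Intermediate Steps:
F = 21112
Pow(Add(Pow(34485, -1), F), -1) = Pow(Add(Pow(34485, -1), 21112), -1) = Pow(Add(Rational(1, 34485), 21112), -1) = Pow(Rational(728047321, 34485), -1) = Rational(34485, 728047321)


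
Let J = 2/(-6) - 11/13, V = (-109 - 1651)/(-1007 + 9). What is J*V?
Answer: -40480/19461 ≈ -2.0801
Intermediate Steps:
V = 880/499 (V = -1760/(-998) = -1760*(-1/998) = 880/499 ≈ 1.7635)
J = -46/39 (J = 2*(-1/6) - 11*1/13 = -1/3 - 11/13 = -46/39 ≈ -1.1795)
J*V = -46/39*880/499 = -40480/19461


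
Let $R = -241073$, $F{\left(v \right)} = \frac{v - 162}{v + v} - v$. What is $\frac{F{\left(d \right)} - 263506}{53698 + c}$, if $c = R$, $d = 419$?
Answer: $\frac{221168893}{157020250} \approx 1.4085$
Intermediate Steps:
$F{\left(v \right)} = - v + \frac{-162 + v}{2 v}$ ($F{\left(v \right)} = \frac{-162 + v}{2 v} - v = - v + \frac{-162 + v}{2 v}$)
$c = -241073$
$\frac{F{\left(d \right)} - 263506}{53698 + c} = \frac{\left(\frac{1}{2} - 419 - \frac{81}{419}\right) - 263506}{53698 - 241073} = \frac{\left(\frac{1}{2} - 419 - \frac{81}{419}\right) - 263506}{-187375} = \left(\left(\frac{1}{2} - 419 - \frac{81}{419}\right) - 263506\right) \left(- \frac{1}{187375}\right) = \left(- \frac{350865}{838} - 263506\right) \left(- \frac{1}{187375}\right) = \left(- \frac{221168893}{838}\right) \left(- \frac{1}{187375}\right) = \frac{221168893}{157020250}$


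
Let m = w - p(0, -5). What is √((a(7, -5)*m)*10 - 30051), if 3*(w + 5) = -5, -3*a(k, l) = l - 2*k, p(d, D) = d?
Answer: I*√274259/3 ≈ 174.57*I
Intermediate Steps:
a(k, l) = -l/3 + 2*k/3 (a(k, l) = -(l - 2*k)/3 = -l/3 + 2*k/3)
w = -20/3 (w = -5 + (⅓)*(-5) = -5 - 5/3 = -20/3 ≈ -6.6667)
m = -20/3 (m = -20/3 - 1*0 = -20/3 + 0 = -20/3 ≈ -6.6667)
√((a(7, -5)*m)*10 - 30051) = √(((-⅓*(-5) + (⅔)*7)*(-20/3))*10 - 30051) = √(((5/3 + 14/3)*(-20/3))*10 - 30051) = √(((19/3)*(-20/3))*10 - 30051) = √(-380/9*10 - 30051) = √(-3800/9 - 30051) = √(-274259/9) = I*√274259/3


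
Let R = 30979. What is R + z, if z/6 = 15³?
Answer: 51229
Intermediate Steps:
z = 20250 (z = 6*15³ = 6*3375 = 20250)
R + z = 30979 + 20250 = 51229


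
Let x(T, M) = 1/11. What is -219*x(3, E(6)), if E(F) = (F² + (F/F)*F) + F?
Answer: -219/11 ≈ -19.909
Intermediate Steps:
E(F) = F² + 2*F (E(F) = (F² + 1*F) + F = (F² + F) + F = (F + F²) + F = F² + 2*F)
x(T, M) = 1/11
-219*x(3, E(6)) = -219*1/11 = -219/11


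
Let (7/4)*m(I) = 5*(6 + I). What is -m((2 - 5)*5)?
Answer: 180/7 ≈ 25.714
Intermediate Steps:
m(I) = 120/7 + 20*I/7 (m(I) = 4*(5*(6 + I))/7 = 4*(30 + 5*I)/7 = 120/7 + 20*I/7)
-m((2 - 5)*5) = -(120/7 + 20*((2 - 5)*5)/7) = -(120/7 + 20*(-3*5)/7) = -(120/7 + (20/7)*(-15)) = -(120/7 - 300/7) = -1*(-180/7) = 180/7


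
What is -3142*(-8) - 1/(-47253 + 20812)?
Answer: 664620977/26441 ≈ 25136.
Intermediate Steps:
-3142*(-8) - 1/(-47253 + 20812) = 25136 - 1/(-26441) = 25136 - 1*(-1/26441) = 25136 + 1/26441 = 664620977/26441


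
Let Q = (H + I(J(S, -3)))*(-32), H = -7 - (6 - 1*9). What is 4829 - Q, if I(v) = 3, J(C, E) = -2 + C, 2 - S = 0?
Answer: 4797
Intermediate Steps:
S = 2 (S = 2 - 1*0 = 2 + 0 = 2)
H = -4 (H = -7 - (6 - 9) = -7 - 1*(-3) = -7 + 3 = -4)
Q = 32 (Q = (-4 + 3)*(-32) = -1*(-32) = 32)
4829 - Q = 4829 - 1*32 = 4829 - 32 = 4797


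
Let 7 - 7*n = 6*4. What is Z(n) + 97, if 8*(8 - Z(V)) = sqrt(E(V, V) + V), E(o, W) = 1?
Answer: 105 - I*sqrt(70)/56 ≈ 105.0 - 0.1494*I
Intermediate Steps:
n = -17/7 (n = 1 - 6*4/7 = 1 - 1/7*24 = 1 - 24/7 = -17/7 ≈ -2.4286)
Z(V) = 8 - sqrt(1 + V)/8
Z(n) + 97 = (8 - sqrt(1 - 17/7)/8) + 97 = (8 - I*sqrt(70)/56) + 97 = 105 - I*sqrt(70)/56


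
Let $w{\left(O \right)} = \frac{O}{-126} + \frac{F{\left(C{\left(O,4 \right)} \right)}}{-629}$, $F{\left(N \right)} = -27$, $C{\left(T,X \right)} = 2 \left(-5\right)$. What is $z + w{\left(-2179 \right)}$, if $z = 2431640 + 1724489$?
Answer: $\frac{329391221759}{79254} \approx 4.1561 \cdot 10^{6}$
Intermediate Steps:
$C{\left(T,X \right)} = -10$
$z = 4156129$
$w{\left(O \right)} = \frac{27}{629} - \frac{O}{126}$ ($w{\left(O \right)} = \frac{O}{-126} - \frac{27}{-629} = O \left(- \frac{1}{126}\right) - - \frac{27}{629} = - \frac{O}{126} + \frac{27}{629} = \frac{27}{629} - \frac{O}{126}$)
$z + w{\left(-2179 \right)} = 4156129 + \left(\frac{27}{629} - - \frac{2179}{126}\right) = 4156129 + \left(\frac{27}{629} + \frac{2179}{126}\right) = 4156129 + \frac{1373993}{79254} = \frac{329391221759}{79254}$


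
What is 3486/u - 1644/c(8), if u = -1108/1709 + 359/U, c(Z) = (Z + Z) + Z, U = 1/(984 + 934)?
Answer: -26867169967/392250450 ≈ -68.495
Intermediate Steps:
U = 1/1918 ≈ 0.00052138
c(Z) = 3*Z (c(Z) = 2*Z + Z = 3*Z)
u = 1176751350/1709 (u = -1108/1709 + 359/(1/1918) = -1108*1/1709 + 359*1918 = -1108/1709 + 688562 = 1176751350/1709 ≈ 6.8856e+5)
3486/u - 1644/c(8) = 3486/(1176751350/1709) - 1644/(3*8) = 3486*(1709/1176751350) - 1644/24 = 992929/196125225 - 1644*1/24 = 992929/196125225 - 137/2 = -26867169967/392250450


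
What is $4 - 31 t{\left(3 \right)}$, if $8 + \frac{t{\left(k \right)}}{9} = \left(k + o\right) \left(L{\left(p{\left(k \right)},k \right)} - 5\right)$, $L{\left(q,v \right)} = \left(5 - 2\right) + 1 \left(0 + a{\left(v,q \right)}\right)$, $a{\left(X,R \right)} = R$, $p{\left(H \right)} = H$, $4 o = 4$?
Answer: $1120$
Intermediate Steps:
$o = 1$ ($o = \frac{1}{4} \cdot 4 = 1$)
$L{\left(q,v \right)} = 3 + q$ ($L{\left(q,v \right)} = \left(5 - 2\right) + 1 \left(0 + q\right) = 3 + 1 q = 3 + q$)
$t{\left(k \right)} = -72 + 9 \left(1 + k\right) \left(-2 + k\right)$ ($t{\left(k \right)} = -72 + 9 \left(k + 1\right) \left(\left(3 + k\right) - 5\right) = -72 + 9 \left(1 + k\right) \left(-2 + k\right)$)
$4 - 31 t{\left(3 \right)} = 4 - 31 \left(-90 - 27 + 9 \cdot 3^{2}\right) = 4 - 31 \left(-90 - 27 + 9 \cdot 9\right) = 4 - 31 \left(-90 - 27 + 81\right) = 4 - -1116 = 4 + 1116 = 1120$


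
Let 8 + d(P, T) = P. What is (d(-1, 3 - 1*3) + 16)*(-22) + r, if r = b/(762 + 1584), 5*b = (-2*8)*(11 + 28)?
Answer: -301174/1955 ≈ -154.05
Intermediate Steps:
b = -624/5 (b = ((-2*8)*(11 + 28))/5 = (-16*39)/5 = (⅕)*(-624) = -624/5 ≈ -124.80)
d(P, T) = -8 + P
r = -104/1955 (r = -624/(5*(762 + 1584)) = -624/5/2346 = -624/5*1/2346 = -104/1955 ≈ -0.053197)
(d(-1, 3 - 1*3) + 16)*(-22) + r = ((-8 - 1) + 16)*(-22) - 104/1955 = (-9 + 16)*(-22) - 104/1955 = 7*(-22) - 104/1955 = -154 - 104/1955 = -301174/1955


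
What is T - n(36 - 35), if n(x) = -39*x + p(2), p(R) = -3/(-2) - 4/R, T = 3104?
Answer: 6287/2 ≈ 3143.5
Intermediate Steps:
p(R) = 3/2 - 4/R (p(R) = -3*(-½) - 4/R = 3/2 - 4/R)
n(x) = -½ - 39*x (n(x) = -39*x + (3/2 - 4/2) = -39*x + (3/2 - 4*½) = -39*x + (3/2 - 2) = -39*x - ½ = -½ - 39*x)
T - n(36 - 35) = 3104 - (-½ - 39*(36 - 35)) = 3104 - (-½ - 39*1) = 3104 - (-½ - 39) = 3104 - 1*(-79/2) = 3104 + 79/2 = 6287/2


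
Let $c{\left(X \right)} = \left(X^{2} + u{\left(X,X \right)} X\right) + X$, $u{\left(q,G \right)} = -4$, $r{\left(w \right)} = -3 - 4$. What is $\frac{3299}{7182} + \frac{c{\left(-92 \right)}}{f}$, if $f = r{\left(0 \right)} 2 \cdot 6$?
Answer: $- \frac{743971}{7182} \approx -103.59$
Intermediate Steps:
$r{\left(w \right)} = -7$
$f = -84$ ($f = \left(-7\right) 2 \cdot 6 = \left(-14\right) 6 = -84$)
$c{\left(X \right)} = X^{2} - 3 X$ ($c{\left(X \right)} = \left(X^{2} - 4 X\right) + X = X^{2} - 3 X$)
$\frac{3299}{7182} + \frac{c{\left(-92 \right)}}{f} = \frac{3299}{7182} + \frac{\left(-92\right) \left(-3 - 92\right)}{-84} = 3299 \cdot \frac{1}{7182} + \left(-92\right) \left(-95\right) \left(- \frac{1}{84}\right) = \frac{3299}{7182} + 8740 \left(- \frac{1}{84}\right) = \frac{3299}{7182} - \frac{2185}{21} = - \frac{743971}{7182}$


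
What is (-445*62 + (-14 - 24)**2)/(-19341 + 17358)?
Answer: 26146/1983 ≈ 13.185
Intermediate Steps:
(-445*62 + (-14 - 24)**2)/(-19341 + 17358) = (-27590 + (-38)**2)/(-1983) = (-27590 + 1444)*(-1/1983) = -26146*(-1/1983) = 26146/1983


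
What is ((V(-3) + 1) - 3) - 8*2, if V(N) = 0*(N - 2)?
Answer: -18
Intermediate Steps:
V(N) = 0 (V(N) = 0*(-2 + N) = 0)
((V(-3) + 1) - 3) - 8*2 = ((0 + 1) - 3) - 8*2 = (1 - 3) - 16 = -2 - 16 = -18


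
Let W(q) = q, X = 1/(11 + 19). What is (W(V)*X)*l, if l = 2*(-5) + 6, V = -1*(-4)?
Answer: -8/15 ≈ -0.53333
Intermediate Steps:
X = 1/30 ≈ 0.033333
V = 4
l = -4 (l = -10 + 6 = -4)
(W(V)*X)*l = (4*(1/30))*(-4) = (2/15)*(-4) = -8/15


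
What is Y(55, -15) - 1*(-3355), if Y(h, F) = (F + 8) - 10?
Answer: 3338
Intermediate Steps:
Y(h, F) = -2 + F (Y(h, F) = (8 + F) - 10 = -2 + F)
Y(55, -15) - 1*(-3355) = (-2 - 15) - 1*(-3355) = -17 + 3355 = 3338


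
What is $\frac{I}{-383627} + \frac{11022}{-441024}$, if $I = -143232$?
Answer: $\frac{9823402129}{28198119008} \approx 0.34837$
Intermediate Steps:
$\frac{I}{-383627} + \frac{11022}{-441024} = - \frac{143232}{-383627} + \frac{11022}{-441024} = \left(-143232\right) \left(- \frac{1}{383627}\right) + 11022 \left(- \frac{1}{441024}\right) = \frac{143232}{383627} - \frac{1837}{73504} = \frac{9823402129}{28198119008}$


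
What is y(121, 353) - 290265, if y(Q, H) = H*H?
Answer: -165656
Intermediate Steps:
y(Q, H) = H²
y(121, 353) - 290265 = 353² - 290265 = 124609 - 290265 = -165656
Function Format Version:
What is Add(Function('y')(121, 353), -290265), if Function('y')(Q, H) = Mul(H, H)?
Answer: -165656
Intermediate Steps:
Function('y')(Q, H) = Pow(H, 2)
Add(Function('y')(121, 353), -290265) = Add(Pow(353, 2), -290265) = Add(124609, -290265) = -165656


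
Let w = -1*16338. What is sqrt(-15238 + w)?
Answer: 2*I*sqrt(7894) ≈ 177.7*I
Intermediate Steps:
w = -16338
sqrt(-15238 + w) = sqrt(-15238 - 16338) = sqrt(-31576) = 2*I*sqrt(7894)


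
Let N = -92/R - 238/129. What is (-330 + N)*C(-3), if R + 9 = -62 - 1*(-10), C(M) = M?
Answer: 2599420/2623 ≈ 991.01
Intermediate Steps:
R = -61 (R = -9 + (-62 - 1*(-10)) = -9 + (-62 + 10) = -9 - 52 = -61)
N = -2650/7869 (N = -92/(-61) - 238/129 = -92*(-1/61) - 238*1/129 = 92/61 - 238/129 = -2650/7869 ≈ -0.33676)
(-330 + N)*C(-3) = (-330 - 2650/7869)*(-3) = -2599420/7869*(-3) = 2599420/2623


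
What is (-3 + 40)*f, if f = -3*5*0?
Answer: 0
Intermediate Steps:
f = 0 (f = -3*5*0 = -15*0 = 0)
(-3 + 40)*f = (-3 + 40)*0 = 37*0 = 0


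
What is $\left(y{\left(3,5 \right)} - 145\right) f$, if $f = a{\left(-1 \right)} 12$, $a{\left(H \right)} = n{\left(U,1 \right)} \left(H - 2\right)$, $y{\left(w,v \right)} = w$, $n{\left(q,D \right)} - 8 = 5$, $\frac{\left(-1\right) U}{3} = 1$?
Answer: $66456$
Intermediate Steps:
$U = -3$ ($U = \left(-3\right) 1 = -3$)
$n{\left(q,D \right)} = 13$ ($n{\left(q,D \right)} = 8 + 5 = 13$)
$a{\left(H \right)} = -26 + 13 H$ ($a{\left(H \right)} = 13 \left(H - 2\right) = 13 \left(-2 + H\right) = -26 + 13 H$)
$f = -468$ ($f = \left(-26 + 13 \left(-1\right)\right) 12 = \left(-26 - 13\right) 12 = \left(-39\right) 12 = -468$)
$\left(y{\left(3,5 \right)} - 145\right) f = \left(3 - 145\right) \left(-468\right) = \left(-142\right) \left(-468\right) = 66456$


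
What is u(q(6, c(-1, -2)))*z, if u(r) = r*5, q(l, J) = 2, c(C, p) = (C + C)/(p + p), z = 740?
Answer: 7400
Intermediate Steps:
c(C, p) = C/p (c(C, p) = (2*C)/((2*p)) = (2*C)*(1/(2*p)) = C/p)
u(r) = 5*r
u(q(6, c(-1, -2)))*z = (5*2)*740 = 10*740 = 7400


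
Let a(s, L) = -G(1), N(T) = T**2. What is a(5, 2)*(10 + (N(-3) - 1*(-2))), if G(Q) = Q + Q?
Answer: -42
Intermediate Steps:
G(Q) = 2*Q
a(s, L) = -2
a(5, 2)*(10 + (N(-3) - 1*(-2))) = -2*(10 + ((-3)**2 - 1*(-2))) = -2*(10 + (9 + 2)) = -2*(10 + 11) = -2*21 = -42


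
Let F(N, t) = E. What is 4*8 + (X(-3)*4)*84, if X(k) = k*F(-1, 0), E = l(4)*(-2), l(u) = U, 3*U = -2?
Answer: -1312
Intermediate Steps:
U = -⅔ (U = (⅓)*(-2) = -⅔ ≈ -0.66667)
l(u) = -⅔
E = 4/3 (E = -⅔*(-2) = 4/3 ≈ 1.3333)
F(N, t) = 4/3
X(k) = 4*k/3 (X(k) = k*(4/3) = 4*k/3)
4*8 + (X(-3)*4)*84 = 4*8 + (((4/3)*(-3))*4)*84 = 32 - 4*4*84 = 32 - 16*84 = 32 - 1344 = -1312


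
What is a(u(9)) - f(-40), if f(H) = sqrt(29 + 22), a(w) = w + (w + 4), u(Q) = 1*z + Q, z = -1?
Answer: 20 - sqrt(51) ≈ 12.859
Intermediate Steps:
u(Q) = -1 + Q (u(Q) = 1*(-1) + Q = -1 + Q)
a(w) = 4 + 2*w (a(w) = w + (4 + w) = 4 + 2*w)
f(H) = sqrt(51)
a(u(9)) - f(-40) = (4 + 2*(-1 + 9)) - sqrt(51) = (4 + 2*8) - sqrt(51) = (4 + 16) - sqrt(51) = 20 - sqrt(51)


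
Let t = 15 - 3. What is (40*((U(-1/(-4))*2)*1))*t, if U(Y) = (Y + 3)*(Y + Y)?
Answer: 1560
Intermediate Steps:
U(Y) = 2*Y*(3 + Y) (U(Y) = (3 + Y)*(2*Y) = 2*Y*(3 + Y))
t = 12
(40*((U(-1/(-4))*2)*1))*t = (40*(((2*(-1/(-4))*(3 - 1/(-4)))*2)*1))*12 = (40*(((2*(-1*(-¼))*(3 - 1*(-¼)))*2)*1))*12 = (40*(((2*(¼)*(3 + ¼))*2)*1))*12 = (40*(((2*(¼)*(13/4))*2)*1))*12 = (40*(((13/8)*2)*1))*12 = (40*((13/4)*1))*12 = (40*(13/4))*12 = 130*12 = 1560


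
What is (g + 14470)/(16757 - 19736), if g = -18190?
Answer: 1240/993 ≈ 1.2487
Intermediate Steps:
(g + 14470)/(16757 - 19736) = (-18190 + 14470)/(16757 - 19736) = -3720/(-2979) = -3720*(-1/2979) = 1240/993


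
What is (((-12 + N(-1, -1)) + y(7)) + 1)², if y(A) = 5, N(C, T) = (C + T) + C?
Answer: 81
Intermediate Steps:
N(C, T) = T + 2*C
(((-12 + N(-1, -1)) + y(7)) + 1)² = (((-12 + (-1 + 2*(-1))) + 5) + 1)² = (((-12 + (-1 - 2)) + 5) + 1)² = (((-12 - 3) + 5) + 1)² = ((-15 + 5) + 1)² = (-10 + 1)² = (-9)² = 81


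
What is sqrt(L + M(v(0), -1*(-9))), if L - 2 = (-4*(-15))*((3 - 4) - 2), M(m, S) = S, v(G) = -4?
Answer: 13*I ≈ 13.0*I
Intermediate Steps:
L = -178 (L = 2 + (-4*(-15))*((3 - 4) - 2) = 2 + 60*(-1 - 2) = 2 + 60*(-3) = 2 - 180 = -178)
sqrt(L + M(v(0), -1*(-9))) = sqrt(-178 - 1*(-9)) = sqrt(-178 + 9) = sqrt(-169) = 13*I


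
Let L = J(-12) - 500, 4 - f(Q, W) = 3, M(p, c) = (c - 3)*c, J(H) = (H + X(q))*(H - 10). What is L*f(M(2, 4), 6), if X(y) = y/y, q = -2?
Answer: -258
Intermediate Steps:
X(y) = 1
J(H) = (1 + H)*(-10 + H) (J(H) = (H + 1)*(H - 10) = (1 + H)*(-10 + H))
M(p, c) = c*(-3 + c) (M(p, c) = (-3 + c)*c = c*(-3 + c))
f(Q, W) = 1 (f(Q, W) = 4 - 1*3 = 4 - 3 = 1)
L = -258 (L = (-10 + (-12)² - 9*(-12)) - 500 = (-10 + 144 + 108) - 500 = 242 - 500 = -258)
L*f(M(2, 4), 6) = -258*1 = -258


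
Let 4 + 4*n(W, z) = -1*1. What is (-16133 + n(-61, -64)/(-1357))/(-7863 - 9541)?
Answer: 87569919/94468912 ≈ 0.92697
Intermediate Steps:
n(W, z) = -5/4 (n(W, z) = -1 + (-1*1)/4 = -1 + (¼)*(-1) = -1 - ¼ = -5/4)
(-16133 + n(-61, -64)/(-1357))/(-7863 - 9541) = (-16133 - 5/4/(-1357))/(-7863 - 9541) = (-16133 - 5/4*(-1/1357))/(-17404) = (-16133 + 5/5428)*(-1/17404) = -87569919/5428*(-1/17404) = 87569919/94468912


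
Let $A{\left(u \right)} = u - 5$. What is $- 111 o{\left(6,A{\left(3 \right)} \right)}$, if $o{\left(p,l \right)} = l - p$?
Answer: $888$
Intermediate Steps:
$A{\left(u \right)} = -5 + u$
$- 111 o{\left(6,A{\left(3 \right)} \right)} = - 111 \left(\left(-5 + 3\right) - 6\right) = - 111 \left(-2 - 6\right) = \left(-111\right) \left(-8\right) = 888$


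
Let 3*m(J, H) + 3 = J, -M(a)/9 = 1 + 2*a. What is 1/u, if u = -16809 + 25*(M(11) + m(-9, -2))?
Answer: -1/22084 ≈ -4.5282e-5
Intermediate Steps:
M(a) = -9 - 18*a (M(a) = -9*(1 + 2*a) = -9 - 18*a)
m(J, H) = -1 + J/3
u = -22084 (u = -16809 + 25*((-9 - 18*11) + (-1 + (⅓)*(-9))) = -16809 + 25*((-9 - 198) + (-1 - 3)) = -16809 + 25*(-207 - 4) = -16809 + 25*(-211) = -16809 - 5275 = -22084)
1/u = 1/(-22084) = -1/22084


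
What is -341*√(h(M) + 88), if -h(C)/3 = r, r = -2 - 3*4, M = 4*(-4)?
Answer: -341*√130 ≈ -3888.0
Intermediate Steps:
M = -16
r = -14 (r = -2 - 12 = -14)
h(C) = 42 (h(C) = -3*(-14) = 42)
-341*√(h(M) + 88) = -341*√(42 + 88) = -341*√130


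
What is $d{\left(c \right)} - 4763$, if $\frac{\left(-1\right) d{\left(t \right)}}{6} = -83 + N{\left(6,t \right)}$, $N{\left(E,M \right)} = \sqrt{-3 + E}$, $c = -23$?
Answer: $-4265 - 6 \sqrt{3} \approx -4275.4$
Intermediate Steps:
$d{\left(t \right)} = 498 - 6 \sqrt{3}$ ($d{\left(t \right)} = - 6 \left(-83 + \sqrt{-3 + 6}\right) = - 6 \left(-83 + \sqrt{3}\right) = 498 - 6 \sqrt{3}$)
$d{\left(c \right)} - 4763 = \left(498 - 6 \sqrt{3}\right) - 4763 = -4265 - 6 \sqrt{3}$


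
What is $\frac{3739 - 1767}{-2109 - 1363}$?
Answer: $- \frac{493}{868} \approx -0.56797$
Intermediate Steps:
$\frac{3739 - 1767}{-2109 - 1363} = \frac{1972}{-3472} = 1972 \left(- \frac{1}{3472}\right) = - \frac{493}{868}$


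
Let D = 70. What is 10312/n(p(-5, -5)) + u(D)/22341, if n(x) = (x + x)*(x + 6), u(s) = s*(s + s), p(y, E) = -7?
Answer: 115258796/156387 ≈ 737.01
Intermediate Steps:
u(s) = 2*s² (u(s) = s*(2*s) = 2*s²)
n(x) = 2*x*(6 + x) (n(x) = (2*x)*(6 + x) = 2*x*(6 + x))
10312/n(p(-5, -5)) + u(D)/22341 = 10312/((2*(-7)*(6 - 7))) + (2*70²)/22341 = 10312/((2*(-7)*(-1))) + (2*4900)*(1/22341) = 10312/14 + 9800*(1/22341) = 10312*(1/14) + 9800/22341 = 5156/7 + 9800/22341 = 115258796/156387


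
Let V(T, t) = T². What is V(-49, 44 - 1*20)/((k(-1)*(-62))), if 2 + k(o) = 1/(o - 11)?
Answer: 14406/775 ≈ 18.588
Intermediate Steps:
k(o) = -2 + 1/(-11 + o) (k(o) = -2 + 1/(o - 11) = -2 + 1/(-11 + o))
V(-49, 44 - 1*20)/((k(-1)*(-62))) = (-49)²/((((23 - 2*(-1))/(-11 - 1))*(-62))) = 2401/((((23 + 2)/(-12))*(-62))) = 2401/((-1/12*25*(-62))) = 2401/((-25/12*(-62))) = 2401/(775/6) = 2401*(6/775) = 14406/775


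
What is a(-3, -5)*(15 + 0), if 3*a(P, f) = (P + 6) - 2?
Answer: 5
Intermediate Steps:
a(P, f) = 4/3 + P/3 (a(P, f) = ((P + 6) - 2)/3 = ((6 + P) - 2)/3 = (4 + P)/3 = 4/3 + P/3)
a(-3, -5)*(15 + 0) = (4/3 + (⅓)*(-3))*(15 + 0) = (4/3 - 1)*15 = (⅓)*15 = 5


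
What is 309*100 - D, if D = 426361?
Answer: -395461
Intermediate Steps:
309*100 - D = 309*100 - 1*426361 = 30900 - 426361 = -395461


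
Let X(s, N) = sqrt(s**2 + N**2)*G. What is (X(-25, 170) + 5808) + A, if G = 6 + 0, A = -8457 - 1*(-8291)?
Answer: 5642 + 30*sqrt(1181) ≈ 6673.0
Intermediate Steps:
A = -166 (A = -8457 + 8291 = -166)
G = 6
X(s, N) = 6*sqrt(N**2 + s**2) (X(s, N) = sqrt(s**2 + N**2)*6 = sqrt(N**2 + s**2)*6 = 6*sqrt(N**2 + s**2))
(X(-25, 170) + 5808) + A = (6*sqrt(170**2 + (-25)**2) + 5808) - 166 = (6*sqrt(28900 + 625) + 5808) - 166 = (6*sqrt(29525) + 5808) - 166 = (6*(5*sqrt(1181)) + 5808) - 166 = (30*sqrt(1181) + 5808) - 166 = (5808 + 30*sqrt(1181)) - 166 = 5642 + 30*sqrt(1181)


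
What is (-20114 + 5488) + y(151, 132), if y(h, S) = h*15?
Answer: -12361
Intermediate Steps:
y(h, S) = 15*h
(-20114 + 5488) + y(151, 132) = (-20114 + 5488) + 15*151 = -14626 + 2265 = -12361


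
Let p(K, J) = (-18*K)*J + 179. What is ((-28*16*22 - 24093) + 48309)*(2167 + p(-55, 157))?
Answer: 2265663360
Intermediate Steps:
p(K, J) = 179 - 18*J*K (p(K, J) = -18*J*K + 179 = 179 - 18*J*K)
((-28*16*22 - 24093) + 48309)*(2167 + p(-55, 157)) = ((-28*16*22 - 24093) + 48309)*(2167 + (179 - 18*157*(-55))) = ((-448*22 - 24093) + 48309)*(2167 + (179 + 155430)) = ((-9856 - 24093) + 48309)*(2167 + 155609) = (-33949 + 48309)*157776 = 14360*157776 = 2265663360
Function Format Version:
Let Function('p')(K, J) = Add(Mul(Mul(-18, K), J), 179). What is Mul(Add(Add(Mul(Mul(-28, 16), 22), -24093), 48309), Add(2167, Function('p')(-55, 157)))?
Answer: 2265663360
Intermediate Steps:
Function('p')(K, J) = Add(179, Mul(-18, J, K)) (Function('p')(K, J) = Add(Mul(-18, J, K), 179) = Add(179, Mul(-18, J, K)))
Mul(Add(Add(Mul(Mul(-28, 16), 22), -24093), 48309), Add(2167, Function('p')(-55, 157))) = Mul(Add(Add(Mul(Mul(-28, 16), 22), -24093), 48309), Add(2167, Add(179, Mul(-18, 157, -55)))) = Mul(Add(Add(Mul(-448, 22), -24093), 48309), Add(2167, Add(179, 155430))) = Mul(Add(Add(-9856, -24093), 48309), Add(2167, 155609)) = Mul(Add(-33949, 48309), 157776) = Mul(14360, 157776) = 2265663360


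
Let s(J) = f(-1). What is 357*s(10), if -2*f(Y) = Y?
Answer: 357/2 ≈ 178.50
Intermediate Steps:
f(Y) = -Y/2
s(J) = 1/2 (s(J) = -1/2*(-1) = 1/2)
357*s(10) = 357*(1/2) = 357/2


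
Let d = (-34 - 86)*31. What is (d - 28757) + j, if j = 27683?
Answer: -4794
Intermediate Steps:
d = -3720 (d = -120*31 = -3720)
(d - 28757) + j = (-3720 - 28757) + 27683 = -32477 + 27683 = -4794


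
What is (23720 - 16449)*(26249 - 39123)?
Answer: -93606854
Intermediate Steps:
(23720 - 16449)*(26249 - 39123) = 7271*(-12874) = -93606854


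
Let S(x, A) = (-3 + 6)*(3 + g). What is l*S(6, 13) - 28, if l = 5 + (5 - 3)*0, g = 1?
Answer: 32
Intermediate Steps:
S(x, A) = 12 (S(x, A) = (-3 + 6)*(3 + 1) = 3*4 = 12)
l = 5 (l = 5 + 2*0 = 5 + 0 = 5)
l*S(6, 13) - 28 = 5*12 - 28 = 60 - 28 = 32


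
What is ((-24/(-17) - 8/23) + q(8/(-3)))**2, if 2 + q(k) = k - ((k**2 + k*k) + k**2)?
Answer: 95062500/152881 ≈ 621.81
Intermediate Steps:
q(k) = -2 + k - 3*k**2 (q(k) = -2 + (k - ((k**2 + k*k) + k**2)) = -2 + (k - ((k**2 + k**2) + k**2)) = -2 + (k - (2*k**2 + k**2)) = -2 + (k - 3*k**2) = -2 + k - 3*k**2)
((-24/(-17) - 8/23) + q(8/(-3)))**2 = ((-24/(-17) - 8/23) + (-2 + 8/(-3) - 3*(8/(-3))**2))**2 = ((-24*(-1/17) - 8*1/23) + (-2 + 8*(-1/3) - 3*(8*(-1/3))**2))**2 = ((24/17 - 8/23) + (-2 - 8/3 - 3*(-8/3)**2))**2 = (416/391 + (-2 - 8/3 - 3*64/9))**2 = (416/391 + (-2 - 8/3 - 64/3))**2 = (416/391 - 26)**2 = (-9750/391)**2 = 95062500/152881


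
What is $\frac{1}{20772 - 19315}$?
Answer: $\frac{1}{1457} \approx 0.00068634$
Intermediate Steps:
$\frac{1}{20772 - 19315} = \frac{1}{1457}$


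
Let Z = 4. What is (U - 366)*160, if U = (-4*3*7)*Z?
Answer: -112320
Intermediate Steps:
U = -336 (U = (-4*3*7)*4 = -12*7*4 = -84*4 = -336)
(U - 366)*160 = (-336 - 366)*160 = -702*160 = -112320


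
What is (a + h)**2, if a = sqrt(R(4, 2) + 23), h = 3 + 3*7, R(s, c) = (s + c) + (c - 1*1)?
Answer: (24 + sqrt(30))**2 ≈ 868.91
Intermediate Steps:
R(s, c) = -1 + s + 2*c (R(s, c) = (c + s) + (c - 1) = (c + s) + (-1 + c) = -1 + s + 2*c)
h = 24 (h = 3 + 21 = 24)
a = sqrt(30) (a = sqrt((-1 + 4 + 2*2) + 23) = sqrt((-1 + 4 + 4) + 23) = sqrt(7 + 23) = sqrt(30) ≈ 5.4772)
(a + h)**2 = (sqrt(30) + 24)**2 = (24 + sqrt(30))**2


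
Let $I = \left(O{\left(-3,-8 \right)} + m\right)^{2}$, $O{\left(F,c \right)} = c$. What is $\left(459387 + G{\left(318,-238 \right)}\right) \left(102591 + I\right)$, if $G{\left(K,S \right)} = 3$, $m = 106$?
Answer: $51541261050$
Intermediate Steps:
$I = 9604$ ($I = \left(-8 + 106\right)^{2} = 98^{2} = 9604$)
$\left(459387 + G{\left(318,-238 \right)}\right) \left(102591 + I\right) = \left(459387 + 3\right) \left(102591 + 9604\right) = 459390 \cdot 112195 = 51541261050$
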